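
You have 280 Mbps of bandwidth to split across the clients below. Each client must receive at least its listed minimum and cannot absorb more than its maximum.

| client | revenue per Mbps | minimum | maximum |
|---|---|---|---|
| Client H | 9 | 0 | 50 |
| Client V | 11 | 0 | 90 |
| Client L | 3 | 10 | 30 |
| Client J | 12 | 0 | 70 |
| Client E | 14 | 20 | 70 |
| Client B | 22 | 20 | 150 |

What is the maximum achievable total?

4910

Meeting every minimum uses 0+0+10+0+20+20 = 50 Mbps, leaving 230.
Highest revenue per Mbps first: Client B 22 > Client E 14 > Client J 12 > Client V 11 > Client H 9 > Client L 3.
Give Client B 130 more to hit its cap of 150 — 100 left.
Client E takes 50 more to reach its cap of 70 — 50 left.
Client J: +50 (room for 70) → 50. Pool exhausted.
Total = 3×10 + 12×50 + 14×70 + 22×150 = 4910.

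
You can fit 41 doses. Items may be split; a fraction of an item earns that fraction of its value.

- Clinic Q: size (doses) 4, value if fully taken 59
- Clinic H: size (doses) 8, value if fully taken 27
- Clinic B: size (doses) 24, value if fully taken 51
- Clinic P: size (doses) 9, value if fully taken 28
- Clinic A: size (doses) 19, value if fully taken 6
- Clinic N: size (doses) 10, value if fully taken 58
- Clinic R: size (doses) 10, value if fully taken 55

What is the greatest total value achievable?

227

Rank by value-to-size ratio: Clinic Q 59/4≈14.8, Clinic N 58/10≈5.8, Clinic R 55/10≈5.5, Clinic H 27/8≈3.38, Clinic P 28/9≈3.11, Clinic B 51/24≈2.12, Clinic A 6/19≈0.316.
Clinic Q: take in full, 4 doses for value 59 — 37 left.
Clinic N: take in full, 10 doses for value 58 — 27 left.
All 10 doses of Clinic R fit (value 55) — 17 remain.
Take all of Clinic H (8 doses, value 27) — 9 doses left.
Clinic P: take in full, 9 doses for value 28 — 0 left.
Total value = 227.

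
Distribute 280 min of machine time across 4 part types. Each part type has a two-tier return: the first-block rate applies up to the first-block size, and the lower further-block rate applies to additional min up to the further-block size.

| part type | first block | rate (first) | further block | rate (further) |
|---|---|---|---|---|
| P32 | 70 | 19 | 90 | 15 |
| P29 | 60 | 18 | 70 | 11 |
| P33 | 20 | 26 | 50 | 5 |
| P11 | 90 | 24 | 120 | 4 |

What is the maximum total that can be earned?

Order all 8 blocks by rate: P33/T1 26 > P11/T1 24 > P32/T1 19 > P29/T1 18 > P32/T2 15 > P29/T2 11 > P33/T2 5 > P11/T2 4.
P33 T1 at 26: fill all 20 ; 260 left.
P11/T1 (24): +90 ; 170 left.
P32 T1 at 19: fill all 70 ; 100 left.
Fill P29 T1 block (60 at 18) ; 40 left.
P32 T2 at 15: only 40 left, fill 40.
Total = 26×20 + 24×90 + 19×70 + 18×60 + 15×40 = 5690.

5690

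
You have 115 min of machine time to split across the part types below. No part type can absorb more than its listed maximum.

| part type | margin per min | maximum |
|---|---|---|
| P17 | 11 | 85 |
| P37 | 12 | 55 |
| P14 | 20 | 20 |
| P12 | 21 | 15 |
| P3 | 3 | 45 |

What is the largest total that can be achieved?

1650

Highest margin per min first: P12 21 > P14 20 > P37 12 > P17 11 > P3 3.
P12 takes 15 to reach its cap of 15 — 100 left.
P14: +20 to 20 (cap) — 80 left.
P37 takes 55 to reach its cap of 55 — 25 left.
P17: +25 (room for 85) → 25. Pool exhausted.
Total = 11×25 + 12×55 + 20×20 + 21×15 = 1650.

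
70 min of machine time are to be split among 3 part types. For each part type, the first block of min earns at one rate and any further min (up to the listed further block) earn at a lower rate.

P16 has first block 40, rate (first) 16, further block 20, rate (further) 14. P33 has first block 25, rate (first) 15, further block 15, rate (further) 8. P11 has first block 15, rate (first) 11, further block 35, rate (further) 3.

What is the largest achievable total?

Treat each block as its own option and order by rate: P16/T1 16 > P33/T1 15 > P16/T2 14 > P11/T1 11 > P33/T2 8 > P11/T2 3.
P16/T1 (16): +40 ; 30 left.
P33 T1 at 15: fill all 25 ; 5 left.
5 remain; put them into P16 T2 at 14.
Total = 16×40 + 15×25 + 14×5 = 1085.

1085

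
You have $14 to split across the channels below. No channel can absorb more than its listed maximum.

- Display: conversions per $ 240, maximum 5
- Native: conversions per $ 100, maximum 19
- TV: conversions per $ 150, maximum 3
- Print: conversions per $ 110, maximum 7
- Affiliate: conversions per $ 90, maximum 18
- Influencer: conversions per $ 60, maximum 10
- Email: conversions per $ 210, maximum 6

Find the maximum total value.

2910

Rank by conversions per $: Display 240 > Email 210 > TV 150 > Print 110 > Native 100 > Affiliate 90 > Influencer 60.
Display: +5 to 5 (cap) → 9 left.
Give Email 6 to hit its cap of 6 → 3 left.
TV takes 3 to reach its cap of 3 → 0 left.
Total = 240×5 + 150×3 + 210×6 = 2910.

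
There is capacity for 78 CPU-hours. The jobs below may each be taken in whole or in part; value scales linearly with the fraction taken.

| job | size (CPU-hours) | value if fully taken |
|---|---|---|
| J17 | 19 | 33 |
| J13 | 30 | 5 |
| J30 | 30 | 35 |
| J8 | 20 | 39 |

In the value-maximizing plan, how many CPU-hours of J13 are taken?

Best value per unit of size first: J8 39/20≈1.95, J17 33/19≈1.74, J30 35/30≈1.17, J13 5/30≈0.167.
J8: take in full, 20 CPU-hours for value 39 — 58 left.
All 19 CPU-hours of J17 fit (value 33) — 39 remain.
J30: take in full, 30 CPU-hours for value 35 — 9 left.
Only 9 CPU-hours remain; take 9/30 of J13 for value 5×9/30 = 1.5.

9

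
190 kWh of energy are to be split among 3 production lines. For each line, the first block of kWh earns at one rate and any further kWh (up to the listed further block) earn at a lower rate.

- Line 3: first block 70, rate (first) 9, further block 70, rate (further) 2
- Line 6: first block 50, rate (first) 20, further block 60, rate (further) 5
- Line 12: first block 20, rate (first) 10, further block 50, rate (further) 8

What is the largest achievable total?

2230

Order all 6 blocks by rate: Line 6/first 20 > Line 12/first 10 > Line 3/first 9 > Line 12/second 8 > Line 6/second 5 > Line 3/second 2.
Line 6 first at 20: fill all 50 — 140 left.
Line 12 first at 10: fill all 20 — 120 left.
Line 3 first at 9: fill all 70 — 50 left.
Line 12 second at 8: fill all 50 — 0 left.
Total = 20×50 + 10×20 + 9×70 + 8×50 = 2230.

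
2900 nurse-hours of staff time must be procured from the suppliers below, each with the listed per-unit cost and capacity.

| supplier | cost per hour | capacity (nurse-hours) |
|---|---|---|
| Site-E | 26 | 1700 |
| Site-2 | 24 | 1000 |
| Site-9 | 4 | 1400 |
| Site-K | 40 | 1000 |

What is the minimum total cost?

Cheapest first:
Take 1400 from Site-9 at 4 → need 1500 more.
Take 1000 from Site-2 at 24 → need 500 more.
Site-E (26): take the remaining 500 → done.
Site-K: unused.
Cost = 1400×4 + 1000×24 + 500×26 = 42600.

42600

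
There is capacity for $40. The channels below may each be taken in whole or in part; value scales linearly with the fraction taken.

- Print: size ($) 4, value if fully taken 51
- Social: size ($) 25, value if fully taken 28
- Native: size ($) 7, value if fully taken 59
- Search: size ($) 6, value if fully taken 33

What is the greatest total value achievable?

168.76

Best value per unit of size first: Print 51/4≈12.8, Native 59/7≈8.43, Search 33/6≈5.5, Social 28/25≈1.12.
Print: take in full, 4 $ for value 51 → 36 left.
All 7 $ of Native fit (value 59) → 29 remain.
Take all of Search (6 $, value 33) → 23 $ left.
Fill the last 23 $ with part of Social: 23/25 of it earns 25.76.
Total value = 168.76.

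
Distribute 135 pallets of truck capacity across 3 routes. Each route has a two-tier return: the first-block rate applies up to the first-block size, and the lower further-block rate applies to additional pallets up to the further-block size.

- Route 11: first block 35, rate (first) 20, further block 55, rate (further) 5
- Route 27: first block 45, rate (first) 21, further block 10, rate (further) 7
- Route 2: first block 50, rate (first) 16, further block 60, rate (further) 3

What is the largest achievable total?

2480

Order all 6 blocks by rate: Route 27/T1 21 > Route 11/T1 20 > Route 2/T1 16 > Route 27/T2 7 > Route 11/T2 5 > Route 2/T2 3.
Route 27 T1 at 21: fill all 45 — 90 left.
Route 11/T1 (20): +35 — 55 left.
Route 2 T1 at 16: fill all 50 — 5 left.
5 remain; put them into Route 27 T2 at 7.
Total = 21×45 + 20×35 + 16×50 + 7×5 = 2480.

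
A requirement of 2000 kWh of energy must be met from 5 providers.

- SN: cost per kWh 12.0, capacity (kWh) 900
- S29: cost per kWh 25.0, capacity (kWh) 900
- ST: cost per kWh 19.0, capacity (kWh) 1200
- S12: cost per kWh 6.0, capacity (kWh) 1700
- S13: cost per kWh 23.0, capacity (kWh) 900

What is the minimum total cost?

13800

Use providers in increasing cost order.
S12 at 6.0: take all 1700 kWh → 300 still needed.
Take 300 from SN at 12.0 to finish.
ST, S13, S29: unused.
Cost = 1700×6.0 + 300×12.0 = 13800.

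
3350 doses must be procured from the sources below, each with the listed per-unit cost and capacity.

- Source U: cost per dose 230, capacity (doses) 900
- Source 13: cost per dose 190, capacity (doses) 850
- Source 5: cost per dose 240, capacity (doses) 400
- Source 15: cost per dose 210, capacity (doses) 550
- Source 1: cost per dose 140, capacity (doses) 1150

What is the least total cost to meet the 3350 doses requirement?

622000

Cheapest first:
Source 1 (140): use full 1150 ; 2200 doses to go.
Source 13 at 190: take all 850 doses ; 1350 still needed.
Take 550 from Source 15 at 210 ; need 800 more.
Take 800 from Source U at 230 to finish.
Source 5: unused.
Cost = 1150×140 + 850×190 + 550×210 + 800×230 = 622000.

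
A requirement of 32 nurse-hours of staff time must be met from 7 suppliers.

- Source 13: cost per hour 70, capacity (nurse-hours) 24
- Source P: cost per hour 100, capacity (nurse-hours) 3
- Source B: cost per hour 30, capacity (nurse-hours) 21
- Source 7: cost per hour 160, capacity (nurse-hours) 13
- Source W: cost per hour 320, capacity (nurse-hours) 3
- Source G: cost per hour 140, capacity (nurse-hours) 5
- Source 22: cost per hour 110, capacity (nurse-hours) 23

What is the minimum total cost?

Fill from the cheapest supplier first.
Source B (30): use full 21 — 11 nurse-hours to go.
Take 11 from Source 13 at 70 to finish.
Source P, Source 22, Source G, Source 7, Source W: unused.
Cost = 21×30 + 11×70 = 1400.

1400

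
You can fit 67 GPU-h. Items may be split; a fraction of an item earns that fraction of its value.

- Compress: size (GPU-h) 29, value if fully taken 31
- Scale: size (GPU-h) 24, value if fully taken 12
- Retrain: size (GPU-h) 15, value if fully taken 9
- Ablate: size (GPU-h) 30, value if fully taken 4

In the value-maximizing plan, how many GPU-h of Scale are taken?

Best value per unit of size first: Compress 31/29≈1.07, Retrain 9/15≈0.6, Scale 12/24≈0.5, Ablate 4/30≈0.133.
Take all of Compress (29 GPU-h, value 31) → 38 GPU-h left.
Take all of Retrain (15 GPU-h, value 9) → 23 GPU-h left.
Only 23 GPU-h remain; take 23/24 of Scale for value 12×23/24 = 11.5.

23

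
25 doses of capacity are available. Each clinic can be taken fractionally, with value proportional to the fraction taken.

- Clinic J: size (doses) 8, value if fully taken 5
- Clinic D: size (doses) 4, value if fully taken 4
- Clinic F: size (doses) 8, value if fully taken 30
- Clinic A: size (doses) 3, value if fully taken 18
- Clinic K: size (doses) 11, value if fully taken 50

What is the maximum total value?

101

Rank by value-to-size ratio: Clinic A 18/3≈6, Clinic K 50/11≈4.55, Clinic F 30/8≈3.75, Clinic D 4/4≈1, Clinic J 5/8≈0.625.
All 3 doses of Clinic A fit (value 18) → 22 remain.
All 11 doses of Clinic K fit (value 50) → 11 remain.
All 8 doses of Clinic F fit (value 30) → 3 remain.
Only 3 doses remain; take 3/4 of Clinic D for value 4×3/4 = 3.
Total value = 101.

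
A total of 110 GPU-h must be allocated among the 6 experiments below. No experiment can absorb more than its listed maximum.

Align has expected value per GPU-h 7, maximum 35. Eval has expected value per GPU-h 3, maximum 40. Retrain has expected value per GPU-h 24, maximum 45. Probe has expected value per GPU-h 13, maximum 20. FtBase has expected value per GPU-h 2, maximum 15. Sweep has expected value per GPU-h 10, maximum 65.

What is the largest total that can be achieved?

1790

Rank by expected value per GPU-h: Retrain 24 > Probe 13 > Sweep 10 > Align 7 > Eval 3 > FtBase 2.
Retrain takes 45 to reach its cap of 45 — 65 left.
Probe: +20 to 20 (cap) — 45 left.
Only 45 left; Sweep takes them to reach 45.
Total = 24×45 + 13×20 + 10×45 = 1790.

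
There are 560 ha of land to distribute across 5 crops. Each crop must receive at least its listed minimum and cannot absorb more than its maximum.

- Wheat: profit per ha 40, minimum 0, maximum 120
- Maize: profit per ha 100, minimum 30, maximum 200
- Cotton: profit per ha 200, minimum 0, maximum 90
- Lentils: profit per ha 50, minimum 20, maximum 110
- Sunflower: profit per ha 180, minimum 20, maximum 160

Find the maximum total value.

72300

Meeting every minimum uses 0+30+0+20+20 = 70 ha, leaving 490.
Rank by profit per ha: Cotton 200 > Sunflower 180 > Maize 100 > Lentils 50 > Wheat 40.
Cotton takes 90 more to reach its cap of 90 — 400 left.
Give Sunflower 140 more to hit its cap of 160 — 260 left.
Maize takes 170 more to reach its cap of 200 — 90 left.
Lentils takes 90 more to reach its cap of 110 — 0 left.
Total = 100×200 + 200×90 + 50×110 + 180×160 = 72300.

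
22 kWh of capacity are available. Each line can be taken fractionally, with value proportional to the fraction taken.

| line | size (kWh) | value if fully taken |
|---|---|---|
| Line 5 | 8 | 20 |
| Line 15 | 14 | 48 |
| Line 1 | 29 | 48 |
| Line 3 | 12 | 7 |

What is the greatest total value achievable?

68

Best value per unit of size first: Line 15 48/14≈3.43, Line 5 20/8≈2.5, Line 1 48/29≈1.66, Line 3 7/12≈0.583.
Line 15: take in full, 14 kWh for value 48 — 8 left.
All 8 kWh of Line 5 fit (value 20) — 0 remain.
Total value = 68.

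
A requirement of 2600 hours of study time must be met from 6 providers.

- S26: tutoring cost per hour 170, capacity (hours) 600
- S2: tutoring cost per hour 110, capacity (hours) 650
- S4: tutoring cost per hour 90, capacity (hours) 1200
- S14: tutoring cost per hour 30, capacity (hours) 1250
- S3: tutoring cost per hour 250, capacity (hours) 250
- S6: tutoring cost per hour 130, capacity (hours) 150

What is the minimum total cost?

Fill from the cheapest provider first.
S14 (30): use full 1250 ; 1350 hours to go.
Take 1200 from S4 at 90 ; need 150 more.
Take 150 from S2 at 110 to finish.
S6, S26, S3: unused.
Cost = 1250×30 + 1200×90 + 150×110 = 162000.

162000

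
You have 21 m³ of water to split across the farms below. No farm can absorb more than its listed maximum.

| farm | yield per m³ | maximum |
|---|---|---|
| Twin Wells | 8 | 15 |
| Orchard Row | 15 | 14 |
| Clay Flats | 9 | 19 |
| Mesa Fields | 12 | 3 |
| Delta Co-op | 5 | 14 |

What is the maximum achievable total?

282

Highest yield per m³ first: Orchard Row 15 > Mesa Fields 12 > Clay Flats 9 > Twin Wells 8 > Delta Co-op 5.
Give Orchard Row 14 to hit its cap of 14 → 7 left.
Mesa Fields takes 3 to reach its cap of 3 → 4 left.
Clay Flats has room for 19 but only 4 remain, so it gets 4.
Total = 15×14 + 9×4 + 12×3 = 282.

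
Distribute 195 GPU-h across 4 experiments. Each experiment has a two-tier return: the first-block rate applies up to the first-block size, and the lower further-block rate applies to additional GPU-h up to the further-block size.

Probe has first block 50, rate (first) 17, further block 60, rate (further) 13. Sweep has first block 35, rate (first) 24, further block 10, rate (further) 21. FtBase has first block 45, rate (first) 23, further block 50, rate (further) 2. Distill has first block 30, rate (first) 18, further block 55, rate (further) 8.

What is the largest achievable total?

3800

Treat each block as its own option and order by rate: Sweep/T1 24 > FtBase/T1 23 > Sweep/T2 21 > Distill/T1 18 > Probe/T1 17 > Probe/T2 13 > Distill/T2 8 > FtBase/T2 2.
Fill Sweep T1 block (35 at 24) → 160 left.
FtBase T1 at 23: fill all 45 → 115 left.
Fill Sweep T2 block (10 at 21) → 105 left.
Distill T1 at 18: fill all 30 → 75 left.
Probe/T1 (17): +50 → 25 left.
25 remain; put them into Probe T2 at 13.
Total = 24×35 + 23×45 + 21×10 + 18×30 + 17×50 + 13×25 = 3800.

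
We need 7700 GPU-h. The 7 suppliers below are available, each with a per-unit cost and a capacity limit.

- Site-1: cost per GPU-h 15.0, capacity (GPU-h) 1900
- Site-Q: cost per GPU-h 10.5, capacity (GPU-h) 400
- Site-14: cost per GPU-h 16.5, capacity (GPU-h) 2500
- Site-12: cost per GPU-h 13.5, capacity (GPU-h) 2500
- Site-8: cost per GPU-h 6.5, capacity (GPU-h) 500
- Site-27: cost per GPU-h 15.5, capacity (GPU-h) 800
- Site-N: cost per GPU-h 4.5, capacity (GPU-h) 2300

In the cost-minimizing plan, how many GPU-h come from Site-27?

100

Use suppliers in increasing cost order.
Site-N (4.5): use full 2300 ; 5400 GPU-h to go.
Site-8 (6.5): use full 500 ; 4900 GPU-h to go.
Site-Q (10.5): use full 400 ; 4500 GPU-h to go.
Take 2500 from Site-12 at 13.5 ; need 2000 more.
Site-1 at 15.0: take all 1900 GPU-h ; 100 still needed.
Take 100 from Site-27 at 15.5 to finish.
Site-14: unused.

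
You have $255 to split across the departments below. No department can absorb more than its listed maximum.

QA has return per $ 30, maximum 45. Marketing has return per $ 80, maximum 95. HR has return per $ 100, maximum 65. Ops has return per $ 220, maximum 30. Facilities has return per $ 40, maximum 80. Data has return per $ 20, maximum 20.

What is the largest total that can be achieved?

23300

Order the departments by return per $: Ops 220 > HR 100 > Marketing 80 > Facilities 40 > QA 30 > Data 20.
Ops: +30 to 30 (cap) ; 225 left.
HR: +65 to 65 (cap) ; 160 left.
Marketing: +95 to 95 (cap) ; 65 left.
Only 65 left; Facilities takes them to reach 65.
Total = 80×95 + 100×65 + 220×30 + 40×65 = 23300.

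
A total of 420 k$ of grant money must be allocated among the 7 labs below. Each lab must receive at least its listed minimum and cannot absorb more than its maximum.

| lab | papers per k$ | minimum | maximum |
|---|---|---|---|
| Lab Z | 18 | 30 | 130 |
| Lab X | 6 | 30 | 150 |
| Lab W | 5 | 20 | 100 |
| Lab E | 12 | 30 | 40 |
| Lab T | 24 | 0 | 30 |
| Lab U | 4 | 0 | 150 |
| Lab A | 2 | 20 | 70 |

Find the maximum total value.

4730

Meeting every minimum uses 30+30+20+30+0+0+20 = 130 k$, leaving 290.
Order the labs by papers per k$: Lab T 24 > Lab Z 18 > Lab E 12 > Lab X 6 > Lab W 5 > Lab U 4 > Lab A 2.
Lab T: +30 to 30 (cap) — 260 left.
Lab Z takes 100 more to reach its cap of 130 — 160 left.
Lab E: +10 to 40 (cap) — 150 left.
Give Lab X 120 more to hit its cap of 150 — 30 left.
Only 30 left; Lab W takes them to reach 50.
Total = 18×130 + 6×150 + 5×50 + 12×40 + 24×30 + 2×20 = 4730.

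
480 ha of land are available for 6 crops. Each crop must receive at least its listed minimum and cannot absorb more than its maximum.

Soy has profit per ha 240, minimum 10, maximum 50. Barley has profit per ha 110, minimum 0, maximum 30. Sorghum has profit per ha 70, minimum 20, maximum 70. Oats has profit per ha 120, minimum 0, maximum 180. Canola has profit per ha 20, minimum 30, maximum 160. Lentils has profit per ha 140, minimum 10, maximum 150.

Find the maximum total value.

61300

Meeting every minimum uses 10+0+20+0+30+10 = 70 ha, leaving 410.
Order the crops by profit per ha: Soy 240 > Lentils 140 > Oats 120 > Barley 110 > Sorghum 70 > Canola 20.
Soy takes 40 more to reach its cap of 50 → 370 left.
Give Lentils 140 more to hit its cap of 150 → 230 left.
Oats takes 180 more to reach its cap of 180 → 50 left.
Give Barley 30 more to hit its cap of 30 → 20 left.
Sorghum has room for 50 more but only 20 remain, so it gets 40.
Total = 240×50 + 110×30 + 70×40 + 120×180 + 20×30 + 140×150 = 61300.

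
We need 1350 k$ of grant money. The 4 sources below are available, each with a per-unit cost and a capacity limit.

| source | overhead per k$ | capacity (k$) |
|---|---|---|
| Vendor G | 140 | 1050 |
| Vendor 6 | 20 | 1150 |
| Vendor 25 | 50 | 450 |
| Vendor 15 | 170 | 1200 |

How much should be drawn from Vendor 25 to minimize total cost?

200

Use sources in increasing cost order.
Vendor 6 (20): use full 1150 ; 200 k$ to go.
Vendor 25 (50): take the remaining 200 ; done.
Vendor G, Vendor 15: unused.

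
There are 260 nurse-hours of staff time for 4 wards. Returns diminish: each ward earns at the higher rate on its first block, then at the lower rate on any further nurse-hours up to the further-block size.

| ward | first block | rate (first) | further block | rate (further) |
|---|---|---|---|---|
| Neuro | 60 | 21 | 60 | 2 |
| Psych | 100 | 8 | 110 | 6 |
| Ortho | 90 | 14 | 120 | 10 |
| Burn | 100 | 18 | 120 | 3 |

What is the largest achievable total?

4420

Rank every tier by rate: Neuro/first 21 > Burn/first 18 > Ortho/first 14 > Ortho/second 10 > Psych/first 8 > Psych/second 6 > Burn/second 3 > Neuro/second 2.
Neuro/first (21): +60 ; 200 left.
Fill Burn first block (100 at 18) ; 100 left.
Fill Ortho first block (90 at 14) ; 10 left.
Ortho/second: +10 of 120 at 10; pool empty.
Total = 21×60 + 18×100 + 14×90 + 10×10 = 4420.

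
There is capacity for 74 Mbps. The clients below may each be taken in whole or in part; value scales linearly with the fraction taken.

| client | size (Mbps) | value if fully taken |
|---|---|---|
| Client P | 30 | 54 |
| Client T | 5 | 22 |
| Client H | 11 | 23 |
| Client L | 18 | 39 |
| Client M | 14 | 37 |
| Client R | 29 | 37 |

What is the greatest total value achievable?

Rank by value-to-size ratio: Client T 22/5≈4.4, Client M 37/14≈2.64, Client L 39/18≈2.17, Client H 23/11≈2.09, Client P 54/30≈1.8, Client R 37/29≈1.28.
Client T: take in full, 5 Mbps for value 22 ; 69 left.
Client M: take in full, 14 Mbps for value 37 ; 55 left.
All 18 Mbps of Client L fit (value 39) ; 37 remain.
Client H: take in full, 11 Mbps for value 23 ; 26 left.
26 Mbps left: a 26/30 share of Client P gives 54×26/30 = 46.8.
Total value = 167.8.

167.8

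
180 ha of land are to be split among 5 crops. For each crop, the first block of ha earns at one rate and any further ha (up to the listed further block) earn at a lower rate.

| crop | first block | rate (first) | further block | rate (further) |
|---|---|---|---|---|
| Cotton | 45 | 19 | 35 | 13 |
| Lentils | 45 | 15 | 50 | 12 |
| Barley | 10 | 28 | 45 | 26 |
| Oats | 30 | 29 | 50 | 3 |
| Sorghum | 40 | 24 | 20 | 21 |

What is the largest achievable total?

4365

Rank every tier by rate: Oats/T1 29 > Barley/T1 28 > Barley/T2 26 > Sorghum/T1 24 > Sorghum/T2 21 > Cotton/T1 19 > Lentils/T1 15 > Cotton/T2 13 > Lentils/T2 12 > Oats/T2 3.
Fill Oats T1 block (30 at 29) — 150 left.
Barley T1 at 28: fill all 10 — 140 left.
Fill Barley T2 block (45 at 26) — 95 left.
Fill Sorghum T1 block (40 at 24) — 55 left.
Fill Sorghum T2 block (20 at 21) — 35 left.
Cotton/T1: +35 of 45 at 19; pool empty.
Total = 29×30 + 28×10 + 26×45 + 24×40 + 21×20 + 19×35 = 4365.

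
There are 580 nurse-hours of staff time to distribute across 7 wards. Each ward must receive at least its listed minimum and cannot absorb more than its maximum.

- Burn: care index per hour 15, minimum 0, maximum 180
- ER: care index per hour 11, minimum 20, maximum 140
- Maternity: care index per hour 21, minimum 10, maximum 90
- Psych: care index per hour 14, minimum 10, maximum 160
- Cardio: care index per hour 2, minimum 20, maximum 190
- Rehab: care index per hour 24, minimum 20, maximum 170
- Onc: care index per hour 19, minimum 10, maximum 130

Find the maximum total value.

10940

Meeting every minimum uses 0+20+10+10+20+20+10 = 90 nurse-hours, leaving 490.
Rank by care index per hour: Rehab 24 > Maternity 21 > Onc 19 > Burn 15 > Psych 14 > ER 11 > Cardio 2.
Give Rehab 150 more to hit its cap of 170 → 340 left.
Maternity: +80 to 90 (cap) → 260 left.
Onc: +120 to 130 (cap) → 140 left.
Burn: +140 (room for 180) → 140. Pool exhausted.
Total = 15×140 + 11×20 + 21×90 + 14×10 + 2×20 + 24×170 + 19×130 = 10940.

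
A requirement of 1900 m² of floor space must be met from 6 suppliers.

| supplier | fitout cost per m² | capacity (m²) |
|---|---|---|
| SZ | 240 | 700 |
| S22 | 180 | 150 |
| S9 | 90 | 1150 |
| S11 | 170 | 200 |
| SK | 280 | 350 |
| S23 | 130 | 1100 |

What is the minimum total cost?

Cheapest first:
S9 (90): use full 1150 — 750 m² to go.
Take 750 from S23 at 130 to finish.
S11, S22, SZ, SK: unused.
Cost = 1150×90 + 750×130 = 201000.

201000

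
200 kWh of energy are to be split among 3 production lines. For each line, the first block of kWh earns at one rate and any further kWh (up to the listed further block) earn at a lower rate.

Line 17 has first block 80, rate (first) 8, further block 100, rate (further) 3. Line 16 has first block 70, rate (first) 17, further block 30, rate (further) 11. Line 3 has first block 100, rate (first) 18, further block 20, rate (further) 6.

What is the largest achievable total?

3320

Rank every tier by rate: Line 3/first 18 > Line 16/first 17 > Line 16/second 11 > Line 17/first 8 > Line 3/second 6 > Line 17/second 3.
Line 3/first (18): +100 → 100 left.
Fill Line 16 first block (70 at 17) → 30 left.
Line 16 second at 11: fill all 30 → 0 left.
Total = 18×100 + 17×70 + 11×30 = 3320.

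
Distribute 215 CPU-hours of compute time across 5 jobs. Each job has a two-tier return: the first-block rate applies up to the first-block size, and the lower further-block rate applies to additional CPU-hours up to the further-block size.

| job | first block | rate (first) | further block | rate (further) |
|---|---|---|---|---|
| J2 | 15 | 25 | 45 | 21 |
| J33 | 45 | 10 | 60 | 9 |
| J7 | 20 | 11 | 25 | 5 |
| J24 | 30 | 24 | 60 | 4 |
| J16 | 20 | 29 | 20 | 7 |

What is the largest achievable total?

Rank every tier by rate: J16/tier1 29 > J2/tier1 25 > J24/tier1 24 > J2/tier2 21 > J7/tier1 11 > J33/tier1 10 > J33/tier2 9 > J16/tier2 7 > J7/tier2 5 > J24/tier2 4.
Fill J16 tier1 block (20 at 29) ; 195 left.
J2/tier1 (25): +15 ; 180 left.
J24/tier1 (24): +30 ; 150 left.
J2/tier2 (21): +45 ; 105 left.
Fill J7 tier1 block (20 at 11) ; 85 left.
Fill J33 tier1 block (45 at 10) ; 40 left.
J33/tier2: +40 of 60 at 9; pool empty.
Total = 29×20 + 25×15 + 24×30 + 21×45 + 11×20 + 10×45 + 9×40 = 3650.

3650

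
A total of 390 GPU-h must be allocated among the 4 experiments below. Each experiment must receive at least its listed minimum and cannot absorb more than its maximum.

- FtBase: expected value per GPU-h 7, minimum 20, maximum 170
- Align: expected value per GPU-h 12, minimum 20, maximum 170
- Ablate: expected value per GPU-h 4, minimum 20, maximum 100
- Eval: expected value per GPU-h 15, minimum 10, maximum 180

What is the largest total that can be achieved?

Meeting every minimum uses 20+20+20+10 = 70 GPU-h, leaving 320.
Rank by expected value per GPU-h: Eval 15 > Align 12 > FtBase 7 > Ablate 4.
Eval: +170 to 180 (cap) ; 150 left.
Align: +150 to 170 (cap) ; 0 left.
Total = 7×20 + 12×170 + 4×20 + 15×180 = 4960.

4960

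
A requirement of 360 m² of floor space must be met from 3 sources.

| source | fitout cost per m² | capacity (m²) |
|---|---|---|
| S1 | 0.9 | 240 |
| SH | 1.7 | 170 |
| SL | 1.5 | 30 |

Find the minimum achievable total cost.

414

Cheapest first:
Take 240 from S1 at 0.9 — need 120 more.
SL at 1.5: take all 30 m² — 90 still needed.
SH (1.7): take the remaining 90 — done.
Cost = 240×0.9 + 30×1.5 + 90×1.7 = 414.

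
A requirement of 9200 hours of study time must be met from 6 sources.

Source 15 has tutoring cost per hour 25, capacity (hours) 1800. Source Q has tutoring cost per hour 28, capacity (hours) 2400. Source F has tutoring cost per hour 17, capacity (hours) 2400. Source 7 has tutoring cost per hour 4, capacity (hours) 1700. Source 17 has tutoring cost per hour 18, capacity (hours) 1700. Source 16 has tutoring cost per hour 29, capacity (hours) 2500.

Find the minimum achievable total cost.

168000

Fill from the cheapest source first.
Take 1700 from Source 7 at 4 — need 7500 more.
Take 2400 from Source F at 17 — need 5100 more.
Take 1700 from Source 17 at 18 — need 3400 more.
Source 15 at 25: take all 1800 hours — 1600 still needed.
Source Q (28): take the remaining 1600 — done.
Source 16: unused.
Cost = 1700×4 + 2400×17 + 1700×18 + 1800×25 + 1600×28 = 168000.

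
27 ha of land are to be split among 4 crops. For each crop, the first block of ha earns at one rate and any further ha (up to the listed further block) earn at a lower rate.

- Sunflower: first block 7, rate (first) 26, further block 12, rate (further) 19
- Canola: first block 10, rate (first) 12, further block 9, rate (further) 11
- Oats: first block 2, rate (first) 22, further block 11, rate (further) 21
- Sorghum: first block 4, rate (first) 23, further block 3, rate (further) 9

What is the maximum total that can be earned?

Treat each block as its own option and order by rate: Sunflower/first 26 > Sorghum/first 23 > Oats/first 22 > Oats/second 21 > Sunflower/second 19 > Canola/first 12 > Canola/second 11 > Sorghum/second 9.
Sunflower first at 26: fill all 7 → 20 left.
Sorghum/first (23): +4 → 16 left.
Oats first at 22: fill all 2 → 14 left.
Oats/second (21): +11 → 3 left.
Sunflower/second: +3 of 12 at 19; pool empty.
Total = 26×7 + 23×4 + 22×2 + 21×11 + 19×3 = 606.

606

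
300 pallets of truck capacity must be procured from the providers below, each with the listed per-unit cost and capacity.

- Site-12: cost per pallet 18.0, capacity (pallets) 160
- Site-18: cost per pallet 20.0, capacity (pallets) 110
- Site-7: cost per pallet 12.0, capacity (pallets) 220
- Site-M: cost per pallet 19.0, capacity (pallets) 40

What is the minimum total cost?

Fill from the cheapest provider first.
Site-7 at 12.0: take all 220 pallets — 80 still needed.
Take 80 from Site-12 at 18.0 to finish.
Site-M, Site-18: unused.
Cost = 220×12.0 + 80×18.0 = 4080.

4080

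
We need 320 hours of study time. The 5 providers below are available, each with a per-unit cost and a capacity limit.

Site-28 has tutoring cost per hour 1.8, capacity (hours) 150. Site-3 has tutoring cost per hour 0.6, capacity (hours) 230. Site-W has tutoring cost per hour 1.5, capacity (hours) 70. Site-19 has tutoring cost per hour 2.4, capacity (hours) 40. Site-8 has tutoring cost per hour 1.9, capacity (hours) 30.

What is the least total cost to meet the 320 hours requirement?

279

Use providers in increasing cost order.
Take 230 from Site-3 at 0.6 — need 90 more.
Take 70 from Site-W at 1.5 — need 20 more.
Site-28 at 1.8: take 20 of its 150 — requirement met.
Site-8, Site-19: unused.
Cost = 230×0.6 + 70×1.5 + 20×1.8 = 279.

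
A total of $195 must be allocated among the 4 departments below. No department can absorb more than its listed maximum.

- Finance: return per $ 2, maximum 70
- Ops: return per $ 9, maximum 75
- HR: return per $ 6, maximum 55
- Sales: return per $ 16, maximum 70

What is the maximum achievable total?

Rank by return per $: Sales 16 > Ops 9 > HR 6 > Finance 2.
Give Sales 70 to hit its cap of 70 — 125 left.
Ops: +75 to 75 (cap) — 50 left.
HR: +50 (room for 55) → 50. Pool exhausted.
Total = 9×75 + 6×50 + 16×70 = 2095.

2095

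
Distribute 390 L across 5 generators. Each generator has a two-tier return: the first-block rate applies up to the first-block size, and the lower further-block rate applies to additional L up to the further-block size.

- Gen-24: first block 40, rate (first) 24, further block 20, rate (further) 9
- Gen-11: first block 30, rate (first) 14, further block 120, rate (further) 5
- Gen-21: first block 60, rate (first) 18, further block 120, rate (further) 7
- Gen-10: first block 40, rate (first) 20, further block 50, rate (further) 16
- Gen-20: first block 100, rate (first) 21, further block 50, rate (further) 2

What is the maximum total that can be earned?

6690

Rank every tier by rate: Gen-24/tier1 24 > Gen-20/tier1 21 > Gen-10/tier1 20 > Gen-21/tier1 18 > Gen-10/tier2 16 > Gen-11/tier1 14 > Gen-24/tier2 9 > Gen-21/tier2 7 > Gen-11/tier2 5 > Gen-20/tier2 2.
Gen-24/tier1 (24): +40 → 350 left.
Gen-20/tier1 (21): +100 → 250 left.
Fill Gen-10 tier1 block (40 at 20) → 210 left.
Gen-21 tier1 at 18: fill all 60 → 150 left.
Gen-10/tier2 (16): +50 → 100 left.
Fill Gen-11 tier1 block (30 at 14) → 70 left.
Gen-24 tier2 at 9: fill all 20 → 50 left.
50 remain; put them into Gen-21 tier2 at 7.
Total = 24×40 + 21×100 + 20×40 + 18×60 + 16×50 + 14×30 + 9×20 + 7×50 = 6690.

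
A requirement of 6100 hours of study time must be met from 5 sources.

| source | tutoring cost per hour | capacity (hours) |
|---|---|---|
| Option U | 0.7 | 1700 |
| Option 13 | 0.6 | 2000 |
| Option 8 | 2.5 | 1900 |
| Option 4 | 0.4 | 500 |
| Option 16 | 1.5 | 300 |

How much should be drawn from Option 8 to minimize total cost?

Fill from the cheapest source first.
Take 500 from Option 4 at 0.4 — need 5600 more.
Option 13 (0.6): use full 2000 — 3600 hours to go.
Take 1700 from Option U at 0.7 — need 1900 more.
Option 16 at 1.5: take all 300 hours — 1600 still needed.
Option 8 at 2.5: take 1600 of its 1900 — requirement met.

1600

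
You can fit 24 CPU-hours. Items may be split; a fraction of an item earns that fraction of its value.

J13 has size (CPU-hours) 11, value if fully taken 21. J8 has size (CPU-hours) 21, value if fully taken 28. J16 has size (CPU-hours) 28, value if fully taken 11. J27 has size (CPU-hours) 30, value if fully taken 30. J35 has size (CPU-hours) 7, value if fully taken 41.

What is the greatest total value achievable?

70

Sort by value density: J35 41/7≈5.86, J13 21/11≈1.91, J8 28/21≈1.33, J27 30/30≈1, J16 11/28≈0.393.
Take all of J35 (7 CPU-hours, value 41) — 17 CPU-hours left.
Take all of J13 (11 CPU-hours, value 21) — 6 CPU-hours left.
6 CPU-hours left: a 6/21 share of J8 gives 28×6/21 = 8.
Total value = 70.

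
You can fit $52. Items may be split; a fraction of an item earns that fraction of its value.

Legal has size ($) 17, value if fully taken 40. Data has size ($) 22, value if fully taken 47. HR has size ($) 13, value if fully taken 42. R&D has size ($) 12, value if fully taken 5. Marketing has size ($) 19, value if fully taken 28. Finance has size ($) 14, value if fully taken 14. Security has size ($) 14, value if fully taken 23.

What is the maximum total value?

Rank by value-to-size ratio: HR 42/13≈3.23, Legal 40/17≈2.35, Data 47/22≈2.14, Security 23/14≈1.64, Marketing 28/19≈1.47, Finance 14/14≈1, R&D 5/12≈0.417.
All 13 $ of HR fit (value 42) → 39 remain.
All 17 $ of Legal fit (value 40) → 22 remain.
Take all of Data (22 $, value 47) → 0 $ left.
Total value = 129.

129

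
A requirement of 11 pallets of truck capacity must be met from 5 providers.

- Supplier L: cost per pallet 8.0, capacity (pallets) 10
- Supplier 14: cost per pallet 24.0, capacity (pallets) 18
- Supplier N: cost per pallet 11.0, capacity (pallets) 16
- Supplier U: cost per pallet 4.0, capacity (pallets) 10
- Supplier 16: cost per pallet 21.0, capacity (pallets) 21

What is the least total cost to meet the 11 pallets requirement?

Use providers in increasing cost order.
Take 10 from Supplier U at 4.0 — need 1 more.
Take 1 from Supplier L at 8.0 to finish.
Supplier N, Supplier 16, Supplier 14: unused.
Cost = 10×4.0 + 1×8.0 = 48.

48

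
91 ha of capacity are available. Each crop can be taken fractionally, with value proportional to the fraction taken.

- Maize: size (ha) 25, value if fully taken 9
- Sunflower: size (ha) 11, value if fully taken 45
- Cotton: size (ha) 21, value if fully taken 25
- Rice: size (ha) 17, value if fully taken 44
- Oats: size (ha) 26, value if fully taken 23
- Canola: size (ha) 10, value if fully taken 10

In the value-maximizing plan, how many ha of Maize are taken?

Rank by value-to-size ratio: Sunflower 45/11≈4.09, Rice 44/17≈2.59, Cotton 25/21≈1.19, Canola 10/10≈1, Oats 23/26≈0.885, Maize 9/25≈0.36.
All 11 ha of Sunflower fit (value 45) ; 80 remain.
Rice: take in full, 17 ha for value 44 ; 63 left.
All 21 ha of Cotton fit (value 25) ; 42 remain.
Canola: take in full, 10 ha for value 10 ; 32 left.
All 26 ha of Oats fit (value 23) ; 6 remain.
6 ha left: a 6/25 share of Maize gives 9×6/25 = 2.16.

6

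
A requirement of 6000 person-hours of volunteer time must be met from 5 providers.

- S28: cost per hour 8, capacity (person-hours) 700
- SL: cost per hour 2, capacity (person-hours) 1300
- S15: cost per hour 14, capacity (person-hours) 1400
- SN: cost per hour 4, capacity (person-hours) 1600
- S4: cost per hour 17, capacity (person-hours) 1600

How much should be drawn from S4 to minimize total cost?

1000

Cheapest first:
SL at 2: take all 1300 person-hours → 4700 still needed.
SN (4): use full 1600 → 3100 person-hours to go.
Take 700 from S28 at 8 → need 2400 more.
S15 at 14: take all 1400 person-hours → 1000 still needed.
S4 (17): take the remaining 1000 → done.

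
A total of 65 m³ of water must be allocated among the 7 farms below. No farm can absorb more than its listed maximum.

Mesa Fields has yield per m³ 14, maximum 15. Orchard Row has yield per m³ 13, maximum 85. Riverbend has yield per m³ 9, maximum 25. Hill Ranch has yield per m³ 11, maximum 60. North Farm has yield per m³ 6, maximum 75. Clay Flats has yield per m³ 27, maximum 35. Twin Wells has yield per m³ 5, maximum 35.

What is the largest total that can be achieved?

1350

Rank by yield per m³: Clay Flats 27 > Mesa Fields 14 > Orchard Row 13 > Hill Ranch 11 > Riverbend 9 > North Farm 6 > Twin Wells 5.
Clay Flats: +35 to 35 (cap) → 30 left.
Mesa Fields: +15 to 15 (cap) → 15 left.
Only 15 left; Orchard Row takes them to reach 15.
Total = 14×15 + 13×15 + 27×35 = 1350.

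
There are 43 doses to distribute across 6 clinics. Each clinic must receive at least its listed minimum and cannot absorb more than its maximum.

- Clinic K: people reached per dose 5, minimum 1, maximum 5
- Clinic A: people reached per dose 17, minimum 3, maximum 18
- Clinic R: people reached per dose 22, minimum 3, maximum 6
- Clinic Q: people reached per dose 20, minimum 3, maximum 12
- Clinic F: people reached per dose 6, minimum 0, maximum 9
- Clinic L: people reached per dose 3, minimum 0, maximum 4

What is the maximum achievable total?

719

Meeting every minimum uses 1+3+3+3+0+0 = 10 doses, leaving 33.
Rank by people reached per dose: Clinic R 22 > Clinic Q 20 > Clinic A 17 > Clinic F 6 > Clinic K 5 > Clinic L 3.
Clinic R takes 3 more to reach its cap of 6 — 30 left.
Give Clinic Q 9 more to hit its cap of 12 — 21 left.
Clinic A: +15 to 18 (cap) — 6 left.
Clinic F: +6 (room for 9) → 6. Pool exhausted.
Total = 5×1 + 17×18 + 22×6 + 20×12 + 6×6 = 719.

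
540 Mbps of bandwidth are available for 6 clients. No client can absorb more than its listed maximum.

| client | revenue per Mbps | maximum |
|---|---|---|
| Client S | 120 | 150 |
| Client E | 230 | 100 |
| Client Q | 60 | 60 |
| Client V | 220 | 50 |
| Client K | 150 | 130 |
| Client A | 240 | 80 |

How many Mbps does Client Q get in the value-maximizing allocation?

Order the clients by revenue per Mbps: Client A 240 > Client E 230 > Client V 220 > Client K 150 > Client S 120 > Client Q 60.
Client A: +80 to 80 (cap) — 460 left.
Client E: +100 to 100 (cap) — 360 left.
Give Client V 50 to hit its cap of 50 — 310 left.
Give Client K 130 to hit its cap of 130 — 180 left.
Give Client S 150 to hit its cap of 150 — 30 left.
Client Q has room for 60 but only 30 remain, so it gets 30.

30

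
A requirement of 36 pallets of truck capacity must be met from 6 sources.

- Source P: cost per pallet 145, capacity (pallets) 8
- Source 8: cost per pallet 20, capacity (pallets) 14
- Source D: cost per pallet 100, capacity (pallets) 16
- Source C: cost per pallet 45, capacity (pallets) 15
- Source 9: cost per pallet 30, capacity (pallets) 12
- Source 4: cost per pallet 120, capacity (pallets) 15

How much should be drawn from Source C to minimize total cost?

Use sources in increasing cost order.
Source 8 at 20: take all 14 pallets → 22 still needed.
Take 12 from Source 9 at 30 → need 10 more.
Source C at 45: take 10 of its 15 → requirement met.
Source D, Source 4, Source P: unused.

10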